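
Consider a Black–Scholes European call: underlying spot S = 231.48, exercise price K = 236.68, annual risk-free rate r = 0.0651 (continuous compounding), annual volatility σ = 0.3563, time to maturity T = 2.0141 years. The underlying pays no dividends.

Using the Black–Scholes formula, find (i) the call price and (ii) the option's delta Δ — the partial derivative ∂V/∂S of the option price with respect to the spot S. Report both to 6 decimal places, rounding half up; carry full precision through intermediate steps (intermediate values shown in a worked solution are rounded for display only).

σ√T = 0.3563·√2.0141 = 0.505657
d₁ = (ln(S/K) + (r+σ²/2)T) / (σ√T) = (ln(231.48/236.68) + (0.0651+0.3563²/2)·2.0141) / 0.505657 = (-0.022216 + 0.258963) / 0.505657 = 0.468197
d₂ = d₁ − σ√T = 0.468197 − 0.505657 = -0.037461
e^{−rT} = e^{−0.0651·2.0141} = 0.877114
N(d₁) = 0.680178,  N(d₂) = 0.485059
Call price V = S·N(d₁) − K·e^{−rT}·N(d₂) = 157.447602 − 100.695989 = 56.751613
Δ = N(d₁) = 0.680178

price = 56.751613
Δ = 0.680178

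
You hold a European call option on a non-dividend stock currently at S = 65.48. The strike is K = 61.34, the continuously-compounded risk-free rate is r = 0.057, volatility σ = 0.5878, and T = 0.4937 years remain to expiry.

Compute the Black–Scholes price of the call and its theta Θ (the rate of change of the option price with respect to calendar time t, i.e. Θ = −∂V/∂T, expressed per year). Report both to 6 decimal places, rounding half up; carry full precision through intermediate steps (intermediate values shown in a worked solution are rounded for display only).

price = 13.412908
Θ = -11.676315

σ√T = 0.5878·√0.4937 = 0.413011
d₁ = (ln(S/K) + (r+σ²/2)T) / (σ√T) = (ln(65.48/61.34) + (0.057+0.5878²/2)·0.4937) / 0.413011 = (0.065313 + 0.113430) / 0.413011 = 0.432779
d₂ = d₁ − σ√T = 0.432779 − 0.413011 = 0.019769
e^{−rT} = e^{−0.057·0.4937} = 0.972251
N(d₁) = 0.667412,  N(d₂) = 0.507886
Call price V = S·N(d₁) − K·e^{−rT}·N(d₂) = 43.702163 − 30.289255 = 13.412908
φ(d₁) = (1/√(2π))·e^{−d₁²/2} = 0.363278
Θ = −S·φ(d₁)·σ/(2√T) − r·K·e^{−rT}·N(d₂) = −9.949828 − 1.726488 = -11.676315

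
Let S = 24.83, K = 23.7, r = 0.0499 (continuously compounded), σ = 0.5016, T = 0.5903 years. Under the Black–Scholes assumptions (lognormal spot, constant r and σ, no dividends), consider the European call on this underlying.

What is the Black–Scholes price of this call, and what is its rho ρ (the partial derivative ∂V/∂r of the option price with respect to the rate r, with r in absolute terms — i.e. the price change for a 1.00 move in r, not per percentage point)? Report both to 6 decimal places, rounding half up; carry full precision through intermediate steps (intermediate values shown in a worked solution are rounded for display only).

σ√T = 0.5016·√0.5903 = 0.385384
d₁ = (ln(S/K) + (r+σ²/2)T) / (σ√T) = (ln(24.83/23.7) + (0.0499+0.5016²/2)·0.5903) / 0.385384 = (0.046578 + 0.103716) / 0.385384 = 0.389985
d₂ = d₁ − σ√T = 0.389985 − 0.385384 = 0.004601
e^{−rT} = e^{−0.0499·0.5903} = 0.970974
N(d₁) = 0.651726,  N(d₂) = 0.501835
Call price V = S·N(d₁) − K·e^{−rT}·N(d₂) = 16.182360 − 11.548274 = 4.634086
ρ = K·T·e^{−rT}·N(d₂) = 6.816946

price = 4.634086
ρ = 6.816946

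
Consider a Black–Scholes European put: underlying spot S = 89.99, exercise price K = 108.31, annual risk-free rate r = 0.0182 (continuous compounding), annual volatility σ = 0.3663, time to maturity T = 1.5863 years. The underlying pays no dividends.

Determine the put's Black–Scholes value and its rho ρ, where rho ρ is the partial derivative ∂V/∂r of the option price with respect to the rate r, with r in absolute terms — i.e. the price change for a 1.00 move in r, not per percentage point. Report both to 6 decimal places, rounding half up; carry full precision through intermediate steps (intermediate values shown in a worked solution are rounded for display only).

σ√T = 0.3663·√1.5863 = 0.461349
d₁ = (ln(S/K) + (r+σ²/2)T) / (σ√T) = (ln(89.99/108.31) + (0.0182+0.3663²/2)·1.5863) / 0.461349 = (-0.185299 + 0.135292) / 0.461349 = -0.108393
d₂ = d₁ − σ√T = -0.108393 − 0.461349 = -0.569742
e^{−rT} = e^{−0.0182·1.5863} = 0.971542
N(−d₁) = 0.543158,  N(−d₂) = 0.715574
Put price V = K·e^{−rT}·N(−d₂) − S·N(−d₁) = 75.298175 − 48.878777 = 26.419398
ρ = −K·T·e^{−rT}·N(−d₂) = -119.445494

price = 26.419398
ρ = -119.445494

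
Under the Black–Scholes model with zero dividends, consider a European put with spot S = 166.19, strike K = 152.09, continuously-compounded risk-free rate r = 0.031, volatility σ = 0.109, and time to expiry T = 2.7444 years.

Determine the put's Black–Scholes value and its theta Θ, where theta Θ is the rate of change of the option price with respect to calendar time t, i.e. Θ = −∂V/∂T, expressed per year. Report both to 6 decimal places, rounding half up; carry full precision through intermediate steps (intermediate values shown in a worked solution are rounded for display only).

σ√T = 0.109·√2.7444 = 0.180572
d₁ = (ln(S/K) + (r+σ²/2)T) / (σ√T) = (ln(166.19/152.09) + (0.031+0.109²/2)·2.7444) / 0.180572 = (0.088659 + 0.101380) / 0.180572 = 1.052427
d₂ = d₁ − σ√T = 1.052427 − 0.180572 = 0.871855
e^{−rT} = e^{−0.031·2.7444} = 0.918442
N(−d₁) = 0.146302,  N(−d₂) = 0.191644
Put price V = K·e^{−rT}·N(−d₂) − S·N(−d₁) = 26.769916 − 24.313901 = 2.456015
φ(d₁) = (1/√(2π))·e^{−d₁²/2} = 0.229296
Θ = −S·φ(d₁)·σ/(2√T) + r·K·e^{−rT}·N(−d₂) = −1.253646 + 0.829867 = -0.423778

price = 2.456015
Θ = -0.423778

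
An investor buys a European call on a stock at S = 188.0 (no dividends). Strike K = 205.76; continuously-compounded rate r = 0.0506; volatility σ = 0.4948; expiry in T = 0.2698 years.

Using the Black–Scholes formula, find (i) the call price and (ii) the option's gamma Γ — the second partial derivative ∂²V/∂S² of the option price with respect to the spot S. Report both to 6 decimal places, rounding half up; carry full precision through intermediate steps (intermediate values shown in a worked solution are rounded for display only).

σ√T = 0.4948·√0.2698 = 0.257010
d₁ = (ln(S/K) + (r+σ²/2)T) / (σ√T) = (ln(188.0/205.76) + (0.0506+0.4948²/2)·0.2698) / 0.257010 = (-0.090268 + 0.046679) / 0.257010 = -0.169602
d₂ = d₁ − σ√T = -0.169602 − 0.257010 = -0.426612
e^{−rT} = e^{−0.0506·0.2698} = 0.986441
N(d₁) = 0.432662,  N(d₂) = 0.334831
Call price V = S·N(d₁) − K·e^{−rT}·N(d₂) = 81.340389 − 67.960654 = 13.379735
φ(d₁) = (1/√(2π))·e^{−d₁²/2} = 0.393246
Γ = φ(d₁) / (S·σ·√T) = 0.008139

price = 13.379735
Γ = 0.008139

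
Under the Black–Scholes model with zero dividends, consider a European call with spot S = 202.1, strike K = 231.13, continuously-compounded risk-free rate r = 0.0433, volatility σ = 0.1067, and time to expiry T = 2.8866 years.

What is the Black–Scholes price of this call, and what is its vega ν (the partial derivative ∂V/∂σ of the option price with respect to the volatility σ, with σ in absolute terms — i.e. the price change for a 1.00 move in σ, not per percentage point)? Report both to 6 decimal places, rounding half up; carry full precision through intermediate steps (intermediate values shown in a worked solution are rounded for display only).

σ√T = 0.1067·√2.8866 = 0.181283
d₁ = (ln(S/K) + (r+σ²/2)T) / (σ√T) = (ln(202.1/231.13) + (0.0433+0.1067²/2)·2.8866) / 0.181283 = (-0.134218 + 0.141422) / 0.181283 = 0.039738
d₂ = d₁ − σ√T = 0.039738 − 0.181283 = -0.141545
e^{−rT} = e^{−0.0433·2.8866} = 0.882506
N(d₁) = 0.515849,  N(d₂) = 0.443720
Call price V = S·N(d₁) − K·e^{−rT}·N(d₂) = 104.253108 − 90.507108 = 13.746001
φ(d₁) = (1/√(2π))·e^{−d₁²/2} = 0.398627
ν = S·φ(d₁)·√T = 136.875834

price = 13.746001
ν = 136.875834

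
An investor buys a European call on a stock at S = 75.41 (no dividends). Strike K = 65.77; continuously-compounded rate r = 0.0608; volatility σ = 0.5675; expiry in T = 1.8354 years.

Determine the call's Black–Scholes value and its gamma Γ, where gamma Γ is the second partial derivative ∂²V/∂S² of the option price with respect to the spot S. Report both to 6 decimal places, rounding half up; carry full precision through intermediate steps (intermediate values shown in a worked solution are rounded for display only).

price = 29.365447
Γ = 0.005358

σ√T = 0.5675·√1.8354 = 0.768832
d₁ = (ln(S/K) + (r+σ²/2)T) / (σ√T) = (ln(75.41/65.77) + (0.0608+0.5675²/2)·1.8354) / 0.768832 = (0.136776 + 0.407143) / 0.768832 = 0.707462
d₂ = d₁ − σ√T = 0.707462 − 0.768832 = -0.061369
e^{−rT} = e^{−0.0608·1.8354} = 0.894409
N(d₁) = 0.760360,  N(d₂) = 0.475533
Call price V = S·N(d₁) − K·e^{−rT}·N(d₂) = 57.338778 − 27.973331 = 29.365447
φ(d₁) = (1/√(2π))·e^{−d₁²/2} = 0.310618
Γ = φ(d₁) / (S·σ·√T) = 0.005358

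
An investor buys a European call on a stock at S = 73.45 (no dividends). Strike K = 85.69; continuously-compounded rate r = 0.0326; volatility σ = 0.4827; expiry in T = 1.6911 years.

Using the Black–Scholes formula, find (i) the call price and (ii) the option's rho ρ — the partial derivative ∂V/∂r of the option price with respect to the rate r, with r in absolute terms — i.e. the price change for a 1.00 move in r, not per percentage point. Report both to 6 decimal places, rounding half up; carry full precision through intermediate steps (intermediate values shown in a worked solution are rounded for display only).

σ√T = 0.4827·√1.6911 = 0.627714
d₁ = (ln(S/K) + (r+σ²/2)T) / (σ√T) = (ln(73.45/85.69) + (0.0326+0.4827²/2)·1.6911) / 0.627714 = (-0.154131 + 0.252142) / 0.627714 = 0.156140
d₂ = d₁ − σ√T = 0.156140 − 0.627714 = -0.471574
e^{−rT} = e^{−0.0326·1.6911} = 0.946362
N(d₁) = 0.562039,  N(d₂) = 0.318615
Call price V = S·N(d₁) − K·e^{−rT}·N(d₂) = 41.281735 − 25.837720 = 15.444014
ρ = K·T·e^{−rT}·N(d₂) = 43.694169

price = 15.444014
ρ = 43.694169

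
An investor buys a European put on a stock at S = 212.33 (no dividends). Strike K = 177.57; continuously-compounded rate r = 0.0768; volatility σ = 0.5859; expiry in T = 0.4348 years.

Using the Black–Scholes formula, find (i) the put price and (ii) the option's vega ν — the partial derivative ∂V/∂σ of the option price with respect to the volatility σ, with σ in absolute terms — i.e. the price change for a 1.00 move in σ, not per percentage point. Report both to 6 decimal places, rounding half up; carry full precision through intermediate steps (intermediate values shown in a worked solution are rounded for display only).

σ√T = 0.5859·√0.4348 = 0.386339
d₁ = (ln(S/K) + (r+σ²/2)T) / (σ√T) = (ln(212.33/177.57) + (0.0768+0.5859²/2)·0.4348) / 0.386339 = (0.178777 + 0.108021) / 0.386339 = 0.742349
d₂ = d₁ − σ√T = 0.742349 − 0.386339 = 0.356010
e^{−rT} = e^{−0.0768·0.4348} = 0.967159
N(−d₁) = 0.228938,  N(−d₂) = 0.360916
Put price V = K·e^{−rT}·N(−d₂) − S·N(−d₁) = 61.983197 − 48.610389 = 13.372808
φ(d₁) = (1/√(2π))·e^{−d₁²/2} = 0.302862
ν = S·φ(d₁)·√T = 42.403354

price = 13.372808
ν = 42.403354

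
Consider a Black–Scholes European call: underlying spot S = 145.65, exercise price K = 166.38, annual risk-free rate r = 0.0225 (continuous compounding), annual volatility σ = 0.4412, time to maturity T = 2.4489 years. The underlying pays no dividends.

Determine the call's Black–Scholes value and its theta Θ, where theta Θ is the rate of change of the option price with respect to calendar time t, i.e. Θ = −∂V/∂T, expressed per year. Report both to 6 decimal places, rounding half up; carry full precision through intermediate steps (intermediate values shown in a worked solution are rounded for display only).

price = 35.275365
Θ = -9.118883

σ√T = 0.4412·√2.4489 = 0.690432
d₁ = (ln(S/K) + (r+σ²/2)T) / (σ√T) = (ln(145.65/166.38) + (0.0225+0.4412²/2)·2.4489) / 0.690432 = (-0.133068 + 0.293449) / 0.690432 = 0.232290
d₂ = d₁ − σ√T = 0.232290 − 0.690432 = -0.458142
e^{−rT} = e^{−0.0225·2.4489} = 0.946390
N(d₁) = 0.591844,  N(d₂) = 0.323425
Call price V = S·N(d₁) − K·e^{−rT}·N(d₂) = 86.202039 − 50.926675 = 35.275365
φ(d₁) = (1/√(2π))·e^{−d₁²/2} = 0.388323
Θ = −S·φ(d₁)·σ/(2√T) − r·K·e^{−rT}·N(d₂) = −7.973033 − 1.145850 = -9.118883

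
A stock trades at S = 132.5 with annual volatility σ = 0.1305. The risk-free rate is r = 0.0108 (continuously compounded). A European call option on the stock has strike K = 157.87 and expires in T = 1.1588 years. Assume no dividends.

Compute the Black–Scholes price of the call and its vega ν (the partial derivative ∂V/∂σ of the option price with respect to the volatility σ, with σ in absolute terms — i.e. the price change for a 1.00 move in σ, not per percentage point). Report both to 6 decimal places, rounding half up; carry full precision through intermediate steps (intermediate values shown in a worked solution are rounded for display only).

σ√T = 0.1305·√1.1588 = 0.140480
d₁ = (ln(S/K) + (r+σ²/2)T) / (σ√T) = (ln(132.5/157.87) + (0.0108+0.1305²/2)·1.1588) / 0.140480 = (-0.175189 + 0.022382) / 0.140480 = -1.087748
d₂ = d₁ − σ√T = -1.087748 − 0.140480 = -1.228228
e^{−rT} = e^{−0.0108·1.1588} = 0.987563
N(d₁) = 0.138353,  N(d₂) = 0.109681
Call price V = S·N(d₁) − K·e^{−rT}·N(d₂) = 18.331804 − 17.099944 = 1.231859
φ(d₁) = (1/√(2π))·e^{−d₁²/2} = 0.220792
ν = S·φ(d₁)·√T = 31.492172

price = 1.231859
ν = 31.492172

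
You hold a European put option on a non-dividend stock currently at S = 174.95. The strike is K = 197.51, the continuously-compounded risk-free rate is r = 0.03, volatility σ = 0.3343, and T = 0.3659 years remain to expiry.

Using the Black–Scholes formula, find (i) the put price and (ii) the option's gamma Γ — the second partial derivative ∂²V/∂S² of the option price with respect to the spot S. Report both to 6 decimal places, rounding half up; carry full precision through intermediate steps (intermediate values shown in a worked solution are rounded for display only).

price = 27.268396
Γ = 0.010216

σ√T = 0.3343·√0.3659 = 0.202217
d₁ = (ln(S/K) + (r+σ²/2)T) / (σ√T) = (ln(174.95/197.51) + (0.03+0.3343²/2)·0.3659) / 0.202217 = (-0.121289 + 0.031423) / 0.202217 = -0.444405
d₂ = d₁ − σ√T = -0.444405 − 0.202217 = -0.646622
e^{−rT} = e^{−0.03·0.3659} = 0.989083
N(−d₁) = 0.671625,  N(−d₂) = 0.741062
Put price V = K·e^{−rT}·N(−d₂) − S·N(−d₁) = 144.769181 − 117.500786 = 27.268396
φ(d₁) = (1/√(2π))·e^{−d₁²/2} = 0.361430
Γ = φ(d₁) / (S·σ·√T) = 0.010216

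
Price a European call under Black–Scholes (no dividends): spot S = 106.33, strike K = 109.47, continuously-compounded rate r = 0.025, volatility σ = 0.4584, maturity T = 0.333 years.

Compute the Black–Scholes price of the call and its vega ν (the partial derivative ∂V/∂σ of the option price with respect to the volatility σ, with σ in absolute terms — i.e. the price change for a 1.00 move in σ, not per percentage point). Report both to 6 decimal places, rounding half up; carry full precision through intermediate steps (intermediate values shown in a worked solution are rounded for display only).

price = 10.224283
ν = 24.443393

σ√T = 0.4584·√0.333 = 0.264525
d₁ = (ln(S/K) + (r+σ²/2)T) / (σ√T) = (ln(106.33/109.47) + (0.025+0.4584²/2)·0.333) / 0.264525 = (-0.029103 + 0.043312) / 0.264525 = 0.053714
d₂ = d₁ − σ√T = 0.053714 − 0.264525 = -0.210811
e^{−rT} = e^{−0.025·0.333} = 0.991710
N(d₁) = 0.521418,  N(d₂) = 0.416517
Call price V = S·N(d₁) − K·e^{−rT}·N(d₂) = 55.442423 − 45.218140 = 10.224283
φ(d₁) = (1/√(2π))·e^{−d₁²/2} = 0.398367
ν = S·φ(d₁)·√T = 24.443393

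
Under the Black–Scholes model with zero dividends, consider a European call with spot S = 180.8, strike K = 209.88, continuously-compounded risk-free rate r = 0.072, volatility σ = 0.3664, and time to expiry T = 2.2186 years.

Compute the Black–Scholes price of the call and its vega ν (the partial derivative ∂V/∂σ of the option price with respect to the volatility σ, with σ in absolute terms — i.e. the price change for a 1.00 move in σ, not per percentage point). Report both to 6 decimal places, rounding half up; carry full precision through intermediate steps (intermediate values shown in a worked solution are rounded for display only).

price = 39.636207
ν = 102.942926

σ√T = 0.3664·√2.2186 = 0.545752
d₁ = (ln(S/K) + (r+σ²/2)T) / (σ√T) = (ln(180.8/209.88) + (0.072+0.3664²/2)·2.2186) / 0.545752 = (-0.149144 + 0.308662) / 0.545752 = 0.292289
d₂ = d₁ − σ√T = 0.292289 − 0.545752 = -0.253463
e^{−rT} = e^{−0.072·2.2186} = 0.852366
N(d₁) = 0.614967,  N(d₂) = 0.399955
Call price V = S·N(d₁) − K·e^{−rT}·N(d₂) = 111.186052 − 71.549845 = 39.636207
φ(d₁) = (1/√(2π))·e^{−d₁²/2} = 0.382260
ν = S·φ(d₁)·√T = 102.942926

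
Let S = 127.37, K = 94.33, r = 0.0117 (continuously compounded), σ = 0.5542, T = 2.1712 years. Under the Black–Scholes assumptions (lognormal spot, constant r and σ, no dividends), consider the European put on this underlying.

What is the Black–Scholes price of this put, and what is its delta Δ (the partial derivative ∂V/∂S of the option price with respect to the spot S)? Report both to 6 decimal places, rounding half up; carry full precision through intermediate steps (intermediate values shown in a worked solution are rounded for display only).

σ√T = 0.5542·√2.1712 = 0.816613
d₁ = (ln(S/K) + (r+σ²/2)T) / (σ√T) = (ln(127.37/94.33) + (0.0117+0.5542²/2)·2.1712) / 0.816613 = (0.300297 + 0.358832) / 0.816613 = 0.807149
d₂ = d₁ − σ√T = 0.807149 − 0.816613 = -0.009464
e^{−rT} = e^{−0.0117·2.1712} = 0.974917
N(−d₁) = 0.209790,  N(−d₂) = 0.503776
Put price V = K·e^{−rT}·N(−d₂) − S·N(−d₁) = 46.329177 − 26.720992 = 19.608185
Δ = −N(−d₁) = -0.209790

price = 19.608185
Δ = -0.209790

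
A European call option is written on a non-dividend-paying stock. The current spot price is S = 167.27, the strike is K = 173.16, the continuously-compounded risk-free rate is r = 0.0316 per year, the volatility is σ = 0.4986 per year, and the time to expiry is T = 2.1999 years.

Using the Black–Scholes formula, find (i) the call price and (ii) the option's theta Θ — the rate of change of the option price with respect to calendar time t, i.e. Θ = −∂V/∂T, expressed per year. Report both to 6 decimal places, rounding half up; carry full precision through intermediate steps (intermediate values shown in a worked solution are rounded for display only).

price = 50.339696
Θ = -12.188979

σ√T = 0.4986·√2.1999 = 0.739527
d₁ = (ln(S/K) + (r+σ²/2)T) / (σ√T) = (ln(167.27/173.16) + (0.0316+0.4986²/2)·2.1999) / 0.739527 = (-0.034607 + 0.342967) / 0.739527 = 0.416969
d₂ = d₁ − σ√T = 0.416969 − 0.739527 = -0.322557
e^{−rT} = e^{−0.0316·2.1999} = 0.932844
N(d₁) = 0.661650,  N(d₂) = 0.373515
Call price V = S·N(d₁) − K·e^{−rT}·N(d₂) = 110.674121 − 60.334425 = 50.339696
φ(d₁) = (1/√(2π))·e^{−d₁²/2} = 0.365726
Θ = −S·φ(d₁)·σ/(2√T) − r·K·e^{−rT}·N(d₂) = −10.282412 − 1.906568 = -12.188979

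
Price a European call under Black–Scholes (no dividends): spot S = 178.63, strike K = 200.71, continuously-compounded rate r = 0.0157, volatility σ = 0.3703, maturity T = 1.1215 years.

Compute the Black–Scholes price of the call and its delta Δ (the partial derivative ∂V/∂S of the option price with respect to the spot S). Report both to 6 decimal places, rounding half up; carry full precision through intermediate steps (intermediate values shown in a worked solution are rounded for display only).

price = 20.835332
Δ = 0.477584

σ√T = 0.3703·√1.1215 = 0.392151
d₁ = (ln(S/K) + (r+σ²/2)T) / (σ√T) = (ln(178.63/200.71) + (0.0157+0.3703²/2)·1.1215) / 0.392151 = (-0.116544 + 0.094499) / 0.392151 = -0.056217
d₂ = d₁ − σ√T = -0.056217 − 0.392151 = -0.448368
e^{−rT} = e^{−0.0157·1.1215} = 0.982547
N(d₁) = 0.477584,  N(d₂) = 0.326944
Call price V = S·N(d₁) − K·e^{−rT}·N(d₂) = 85.310889 − 64.475556 = 20.835332
Δ = N(d₁) = 0.477584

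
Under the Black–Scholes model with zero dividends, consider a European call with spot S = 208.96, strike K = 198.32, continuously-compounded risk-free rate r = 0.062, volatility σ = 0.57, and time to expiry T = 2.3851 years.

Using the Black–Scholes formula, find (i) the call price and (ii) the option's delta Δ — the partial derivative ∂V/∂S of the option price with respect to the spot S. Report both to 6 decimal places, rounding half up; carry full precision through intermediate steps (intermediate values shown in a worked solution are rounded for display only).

σ√T = 0.57·√2.3851 = 0.880295
d₁ = (ln(S/K) + (r+σ²/2)T) / (σ√T) = (ln(208.96/198.32) + (0.062+0.57²/2)·2.3851) / 0.880295 = (0.052261 + 0.535336) / 0.880295 = 0.667500
d₂ = d₁ − σ√T = 0.667500 − 0.880295 = -0.212795
e^{−rT} = e^{−0.062·2.3851} = 0.862538
N(d₁) = 0.747774,  N(d₂) = 0.415743
Call price V = S·N(d₁) − K·e^{−rT}·N(d₂) = 156.254759 − 71.116454 = 85.138305
Δ = N(d₁) = 0.747774

price = 85.138305
Δ = 0.747774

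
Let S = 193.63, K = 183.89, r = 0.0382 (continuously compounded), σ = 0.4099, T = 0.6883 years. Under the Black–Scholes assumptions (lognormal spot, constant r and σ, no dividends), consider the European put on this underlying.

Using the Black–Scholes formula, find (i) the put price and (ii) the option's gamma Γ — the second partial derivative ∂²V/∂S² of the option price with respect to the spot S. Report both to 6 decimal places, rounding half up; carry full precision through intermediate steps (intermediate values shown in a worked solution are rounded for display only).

price = 18.558326
Γ = 0.005595

σ√T = 0.4099·√0.6883 = 0.340069
d₁ = (ln(S/K) + (r+σ²/2)T) / (σ√T) = (ln(193.63/183.89) + (0.0382+0.4099²/2)·0.6883) / 0.340069 = (0.051611 + 0.084116) / 0.340069 = 0.399119
d₂ = d₁ − σ√T = 0.399119 − 0.340069 = 0.059050
e^{−rT} = e^{−0.0382·0.6883} = 0.974050
N(−d₁) = 0.344903,  N(−d₂) = 0.476456
Put price V = K·e^{−rT}·N(−d₂) − S·N(−d₁) = 85.341868 − 66.783542 = 18.558326
φ(d₁) = (1/√(2π))·e^{−d₁²/2} = 0.368400
Γ = φ(d₁) / (S·σ·√T) = 0.005595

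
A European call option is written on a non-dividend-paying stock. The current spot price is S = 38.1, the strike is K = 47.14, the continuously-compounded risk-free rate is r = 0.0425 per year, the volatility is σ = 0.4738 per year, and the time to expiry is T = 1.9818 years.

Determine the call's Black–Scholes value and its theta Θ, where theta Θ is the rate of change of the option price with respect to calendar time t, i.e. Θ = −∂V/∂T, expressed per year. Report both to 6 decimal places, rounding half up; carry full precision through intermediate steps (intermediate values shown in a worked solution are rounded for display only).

price = 8.210495
Θ = -3.083863

σ√T = 0.4738·√1.9818 = 0.666999
d₁ = (ln(S/K) + (r+σ²/2)T) / (σ√T) = (ln(38.1/47.14) + (0.0425+0.4738²/2)·1.9818) / 0.666999 = (-0.212908 + 0.306670) / 0.666999 = 0.140574
d₂ = d₁ − σ√T = 0.140574 − 0.666999 = -0.526425
e^{−rT} = e^{−0.0425·1.9818} = 0.919223
N(d₁) = 0.555897,  N(d₂) = 0.299296
Call price V = S·N(d₁) − K·e^{−rT}·N(d₂) = 21.179662 − 12.969168 = 8.210495
φ(d₁) = (1/√(2π))·e^{−d₁²/2} = 0.395020
Θ = −S·φ(d₁)·σ/(2√T) − r·K·e^{−rT}·N(d₂) = −2.532673 − 0.551190 = -3.083863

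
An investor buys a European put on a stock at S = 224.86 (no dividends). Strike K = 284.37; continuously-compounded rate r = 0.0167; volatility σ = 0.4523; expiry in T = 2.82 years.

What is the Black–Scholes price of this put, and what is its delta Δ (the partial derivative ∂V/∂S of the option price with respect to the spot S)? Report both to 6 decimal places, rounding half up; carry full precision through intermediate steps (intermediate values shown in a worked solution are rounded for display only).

price = 98.732514
Δ = -0.447238

σ√T = 0.4523·√2.82 = 0.759541
d₁ = (ln(S/K) + (r+σ²/2)T) / (σ√T) = (ln(224.86/284.37) + (0.0167+0.4523²/2)·2.82) / 0.759541 = (-0.234798 + 0.335545) / 0.759541 = 0.132642
d₂ = d₁ − σ√T = 0.132642 − 0.759541 = -0.626899
e^{−rT} = e^{−0.0167·2.82} = 0.953998
N(−d₁) = 0.447238,  N(−d₂) = 0.734637
Put price V = K·e^{−rT}·N(−d₂) − S·N(−d₁) = 199.298518 − 100.566004 = 98.732514
Δ = −N(−d₁) = -0.447238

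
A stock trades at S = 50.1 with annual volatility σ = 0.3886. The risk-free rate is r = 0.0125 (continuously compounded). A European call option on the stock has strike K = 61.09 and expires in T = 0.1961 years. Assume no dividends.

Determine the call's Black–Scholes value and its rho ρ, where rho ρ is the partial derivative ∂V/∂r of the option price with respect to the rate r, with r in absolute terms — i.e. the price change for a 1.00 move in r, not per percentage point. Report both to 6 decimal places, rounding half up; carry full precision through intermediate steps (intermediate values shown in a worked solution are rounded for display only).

price = 0.603137
ρ = 1.319567

σ√T = 0.3886·√0.1961 = 0.172084
d₁ = (ln(S/K) + (r+σ²/2)T) / (σ√T) = (ln(50.1/61.09) + (0.0125+0.3886²/2)·0.1961) / 0.172084 = (-0.198327 + 0.017258) / 0.172084 = -1.052213
d₂ = d₁ − σ√T = -1.052213 − 0.172084 = -1.224297
e^{−rT} = e^{−0.0125·0.1961} = 0.997552
N(d₁) = 0.146351,  N(d₂) = 0.110420
Call price V = S·N(d₁) − K·e^{−rT}·N(d₂) = 7.332186 − 6.729050 = 0.603137
ρ = K·T·e^{−rT}·N(d₂) = 1.319567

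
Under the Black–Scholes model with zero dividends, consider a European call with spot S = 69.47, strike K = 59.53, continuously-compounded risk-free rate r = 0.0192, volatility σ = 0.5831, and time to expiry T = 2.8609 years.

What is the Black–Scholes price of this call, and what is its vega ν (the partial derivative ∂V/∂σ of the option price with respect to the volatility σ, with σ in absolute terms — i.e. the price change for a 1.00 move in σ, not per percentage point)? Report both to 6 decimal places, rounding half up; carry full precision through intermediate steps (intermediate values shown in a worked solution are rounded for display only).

price = 30.835339
ν = 36.551984

σ√T = 0.5831·√2.8609 = 0.986267
d₁ = (ln(S/K) + (r+σ²/2)T) / (σ√T) = (ln(69.47/59.53) + (0.0192+0.5831²/2)·2.8609) / 0.986267 = (0.154415 + 0.541290) / 0.986267 = 0.705392
d₂ = d₁ − σ√T = 0.705392 − 0.986267 = -0.280874
e^{−rT} = e^{−0.0192·2.8609} = 0.946552
N(d₁) = 0.759717,  N(d₂) = 0.389403
Call price V = S·N(d₁) − K·e^{−rT}·N(d₂) = 52.777535 − 21.942195 = 30.835339
φ(d₁) = (1/√(2π))·e^{−d₁²/2} = 0.311073
ν = S·φ(d₁)·√T = 36.551984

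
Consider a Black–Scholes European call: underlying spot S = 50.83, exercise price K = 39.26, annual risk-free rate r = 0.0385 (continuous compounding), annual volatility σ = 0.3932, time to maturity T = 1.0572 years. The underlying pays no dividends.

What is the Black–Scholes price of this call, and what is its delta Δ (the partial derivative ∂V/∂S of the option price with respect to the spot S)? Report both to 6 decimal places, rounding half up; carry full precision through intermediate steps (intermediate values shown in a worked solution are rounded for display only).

price = 15.471801
Δ = 0.826820

σ√T = 0.3932·√1.0572 = 0.404289
d₁ = (ln(S/K) + (r+σ²/2)T) / (σ√T) = (ln(50.83/39.26) + (0.0385+0.3932²/2)·1.0572) / 0.404289 = (0.258281 + 0.122427) / 0.404289 = 0.941672
d₂ = d₁ − σ√T = 0.941672 − 0.404289 = 0.537382
e^{−rT} = e^{−0.0385·1.0572} = 0.960115
N(d₁) = 0.826820,  N(d₂) = 0.704498
Call price V = S·N(d₁) − K·e^{−rT}·N(d₂) = 42.027240 − 26.555439 = 15.471801
Δ = N(d₁) = 0.826820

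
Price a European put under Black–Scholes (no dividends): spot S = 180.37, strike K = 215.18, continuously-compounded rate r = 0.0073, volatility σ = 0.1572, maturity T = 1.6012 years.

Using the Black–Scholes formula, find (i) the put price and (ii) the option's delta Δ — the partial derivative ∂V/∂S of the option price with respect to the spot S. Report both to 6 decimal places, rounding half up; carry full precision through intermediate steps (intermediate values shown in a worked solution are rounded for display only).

σ√T = 0.1572·√1.6012 = 0.198919
d₁ = (ln(S/K) + (r+σ²/2)T) / (σ√T) = (ln(180.37/215.18) + (0.0073+0.1572²/2)·1.6012) / 0.198919 = (-0.176465 + 0.031473) / 0.198919 = -0.728899
d₂ = d₁ − σ√T = -0.728899 − 0.198919 = -0.927817
e^{−rT} = e^{−0.0073·1.6012} = 0.988379
N(−d₁) = 0.766968,  N(−d₂) = 0.823249
Put price V = K·e^{−rT}·N(−d₂) − S·N(−d₁) = 175.088122 − 138.338063 = 36.750059
Δ = −N(−d₁) = -0.766968

price = 36.750059
Δ = -0.766968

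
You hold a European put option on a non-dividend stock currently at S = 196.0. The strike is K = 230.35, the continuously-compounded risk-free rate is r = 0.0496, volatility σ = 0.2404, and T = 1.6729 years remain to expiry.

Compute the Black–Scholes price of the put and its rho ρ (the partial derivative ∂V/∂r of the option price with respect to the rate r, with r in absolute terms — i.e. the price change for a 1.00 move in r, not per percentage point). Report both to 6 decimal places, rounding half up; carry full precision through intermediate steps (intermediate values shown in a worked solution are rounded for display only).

σ√T = 0.2404·√1.6729 = 0.310935
d₁ = (ln(S/K) + (r+σ²/2)T) / (σ√T) = (ln(196.0/230.35) + (0.0496+0.2404²/2)·1.6729) / 0.310935 = (-0.161485 + 0.131316) / 0.310935 = -0.097027
d₂ = d₁ − σ√T = -0.097027 − 0.310935 = -0.407962
e^{−rT} = e^{−0.0496·1.6729} = 0.920373
N(−d₁) = 0.538648,  N(−d₂) = 0.658349
Put price V = K·e^{−rT}·N(−d₂) − S·N(−d₁) = 139.575312 − 105.574930 = 34.000382
ρ = −K·T·e^{−rT}·N(−d₂) = -233.495540

price = 34.000382
ρ = -233.495540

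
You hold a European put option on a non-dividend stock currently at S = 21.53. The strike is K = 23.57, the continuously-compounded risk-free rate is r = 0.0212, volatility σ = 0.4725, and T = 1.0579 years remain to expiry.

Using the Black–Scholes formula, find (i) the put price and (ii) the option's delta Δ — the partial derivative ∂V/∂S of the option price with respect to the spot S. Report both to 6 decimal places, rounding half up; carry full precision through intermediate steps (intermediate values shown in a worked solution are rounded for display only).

price = 5.078919
Δ = -0.459035

σ√T = 0.4725·√1.0579 = 0.485986
d₁ = (ln(S/K) + (r+σ²/2)T) / (σ√T) = (ln(21.53/23.57) + (0.0212+0.4725²/2)·1.0579) / 0.485986 = (-0.090527 + 0.140519) / 0.485986 = 0.102866
d₂ = d₁ − σ√T = 0.102866 − 0.485986 = -0.383120
e^{−rT} = e^{−0.0212·1.0579} = 0.977822
N(−d₁) = 0.459035,  N(−d₂) = 0.649185
Put price V = K·e^{−rT}·N(−d₂) − S·N(−d₁) = 14.961935 − 9.883016 = 5.078919
Δ = −N(−d₁) = -0.459035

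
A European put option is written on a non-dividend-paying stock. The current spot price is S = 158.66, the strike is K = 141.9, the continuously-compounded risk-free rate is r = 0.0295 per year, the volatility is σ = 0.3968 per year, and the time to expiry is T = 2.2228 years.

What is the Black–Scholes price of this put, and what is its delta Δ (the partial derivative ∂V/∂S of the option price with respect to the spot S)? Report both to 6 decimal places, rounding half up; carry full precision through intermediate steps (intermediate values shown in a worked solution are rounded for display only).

price = 22.488425
Δ = -0.275805

σ√T = 0.3968·√2.2228 = 0.591591
d₁ = (ln(S/K) + (r+σ²/2)T) / (σ√T) = (ln(158.66/141.9) + (0.0295+0.3968²/2)·2.2228) / 0.591591 = (0.111641 + 0.240563) / 0.591591 = 0.595350
d₂ = d₁ − σ√T = 0.595350 − 0.591591 = 0.003758
e^{−rT} = e^{−0.0295·2.2228} = 0.936531
N(−d₁) = 0.275805,  N(−d₂) = 0.498501
Put price V = K·e^{−rT}·N(−d₂) − S·N(−d₁) = 66.247626 − 43.759201 = 22.488425
Δ = −N(−d₁) = -0.275805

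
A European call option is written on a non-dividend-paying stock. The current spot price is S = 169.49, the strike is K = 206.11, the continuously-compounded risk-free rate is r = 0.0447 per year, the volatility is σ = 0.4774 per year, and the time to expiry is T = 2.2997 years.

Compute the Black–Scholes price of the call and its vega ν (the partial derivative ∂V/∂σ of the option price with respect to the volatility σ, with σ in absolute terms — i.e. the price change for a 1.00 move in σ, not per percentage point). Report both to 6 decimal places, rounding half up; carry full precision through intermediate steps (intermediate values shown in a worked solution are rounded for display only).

σ√T = 0.4774·√2.2997 = 0.723966
d₁ = (ln(S/K) + (r+σ²/2)T) / (σ√T) = (ln(169.49/206.11) + (0.0447+0.4774²/2)·2.2997) / 0.723966 = (-0.195616 + 0.364860) / 0.723966 = 0.233773
d₂ = d₁ − σ√T = 0.233773 − 0.723966 = -0.490193
e^{−rT} = e^{−0.0447·2.2997} = 0.902310
N(d₁) = 0.592419,  N(d₂) = 0.311999
Call price V = S·N(d₁) − K·e^{−rT}·N(d₂) = 100.409168 − 58.024043 = 42.385126
φ(d₁) = (1/√(2π))·e^{−d₁²/2} = 0.388189
ν = S·φ(d₁)·√T = 99.775215

price = 42.385126
ν = 99.775215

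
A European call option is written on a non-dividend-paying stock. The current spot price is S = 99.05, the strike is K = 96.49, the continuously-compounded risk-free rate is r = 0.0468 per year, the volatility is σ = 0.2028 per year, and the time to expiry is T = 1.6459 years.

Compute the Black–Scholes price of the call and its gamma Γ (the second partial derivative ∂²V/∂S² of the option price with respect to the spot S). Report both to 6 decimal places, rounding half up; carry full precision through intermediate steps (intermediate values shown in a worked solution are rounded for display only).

σ√T = 0.2028·√1.6459 = 0.260177
d₁ = (ln(S/K) + (r+σ²/2)T) / (σ√T) = (ln(99.05/96.49) + (0.0468+0.2028²/2)·1.6459) / 0.260177 = (0.026185 + 0.110874) / 0.260177 = 0.526793
d₂ = d₁ − σ√T = 0.526793 − 0.260177 = 0.266616
e^{−rT} = e^{−0.0468·1.6459} = 0.925864
N(d₁) = 0.700831,  N(d₂) = 0.605117
Call price V = S·N(d₁) − K·e^{−rT}·N(d₂) = 69.417344 − 54.059132 = 15.358212
φ(d₁) = (1/√(2π))·e^{−d₁²/2} = 0.347256
Γ = φ(d₁) / (S·σ·√T) = 0.013475

price = 15.358212
Γ = 0.013475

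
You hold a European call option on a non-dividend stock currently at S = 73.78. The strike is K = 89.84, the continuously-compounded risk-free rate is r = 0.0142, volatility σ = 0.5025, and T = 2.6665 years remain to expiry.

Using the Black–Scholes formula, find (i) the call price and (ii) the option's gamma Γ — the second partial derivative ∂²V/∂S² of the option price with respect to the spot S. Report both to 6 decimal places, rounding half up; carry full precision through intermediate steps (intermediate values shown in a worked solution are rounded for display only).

price = 19.606308
Γ = 0.006437

σ√T = 0.5025·√2.6665 = 0.820553
d₁ = (ln(S/K) + (r+σ²/2)T) / (σ√T) = (ln(73.78/89.84) + (0.0142+0.5025²/2)·2.6665) / 0.820553 = (-0.196943 + 0.374518) / 0.820553 = 0.216410
d₂ = d₁ − σ√T = 0.216410 − 0.820553 = -0.604144
e^{−rT} = e^{−0.0142·2.6665} = 0.962844
N(d₁) = 0.585666,  N(d₂) = 0.272874
Call price V = S·N(d₁) − K·e^{−rT}·N(d₂) = 43.210420 − 23.604112 = 19.606308
φ(d₁) = (1/√(2π))·e^{−d₁²/2} = 0.389709
Γ = φ(d₁) / (S·σ·√T) = 0.006437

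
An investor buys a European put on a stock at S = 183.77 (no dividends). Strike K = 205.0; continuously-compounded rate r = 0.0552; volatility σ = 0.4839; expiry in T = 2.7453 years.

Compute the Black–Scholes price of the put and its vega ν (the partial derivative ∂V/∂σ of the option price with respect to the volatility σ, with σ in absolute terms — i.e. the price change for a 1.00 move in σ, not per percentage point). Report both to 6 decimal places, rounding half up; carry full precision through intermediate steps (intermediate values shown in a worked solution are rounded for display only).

σ√T = 0.4839·√2.7453 = 0.801771
d₁ = (ln(S/K) + (r+σ²/2)T) / (σ√T) = (ln(183.77/205.0) + (0.0552+0.4839²/2)·2.7453) / 0.801771 = (-0.109325 + 0.472959) / 0.801771 = 0.453539
d₂ = d₁ − σ√T = 0.453539 − 0.801771 = -0.348233
e^{−rT} = e^{−0.0552·2.7453} = 0.859383
N(−d₁) = 0.325081,  N(−d₂) = 0.636167
Put price V = K·e^{−rT}·N(−d₂) − S·N(−d₁) = 112.075837 − 59.740044 = 52.335793
φ(d₁) = (1/√(2π))·e^{−d₁²/2} = 0.359951
ν = S·φ(d₁)·√T = 109.600619

price = 52.335793
ν = 109.600619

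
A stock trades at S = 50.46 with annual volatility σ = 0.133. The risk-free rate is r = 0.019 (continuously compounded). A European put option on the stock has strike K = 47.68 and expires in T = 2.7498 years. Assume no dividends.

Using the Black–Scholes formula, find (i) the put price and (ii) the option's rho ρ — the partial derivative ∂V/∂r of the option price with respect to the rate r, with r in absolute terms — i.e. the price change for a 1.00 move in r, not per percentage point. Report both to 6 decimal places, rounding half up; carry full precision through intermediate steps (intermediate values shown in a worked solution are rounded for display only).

price = 2.098187
ρ = -43.633604

σ√T = 0.133·√2.7498 = 0.220548
d₁ = (ln(S/K) + (r+σ²/2)T) / (σ√T) = (ln(50.46/47.68) + (0.019+0.133²/2)·2.7498) / 0.220548 = (0.056669 + 0.076567) / 0.220548 = 0.604113
d₂ = d₁ − σ√T = 0.604113 − 0.220548 = 0.383566
e^{−rT} = e^{−0.019·2.7498} = 0.949095
N(−d₁) = 0.272884,  N(−d₂) = 0.350650
Put price V = K·e^{−rT}·N(−d₂) − S·N(−d₁) = 15.867919 − 13.769732 = 2.098187
ρ = −K·T·e^{−rT}·N(−d₂) = -43.633604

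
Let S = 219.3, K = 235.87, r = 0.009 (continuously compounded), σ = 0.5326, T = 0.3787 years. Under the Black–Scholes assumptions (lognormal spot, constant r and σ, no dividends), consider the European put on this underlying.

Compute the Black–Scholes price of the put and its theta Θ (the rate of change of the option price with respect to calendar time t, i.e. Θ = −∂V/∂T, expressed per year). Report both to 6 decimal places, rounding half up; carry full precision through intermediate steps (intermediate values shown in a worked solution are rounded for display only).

price = 38.111619
Θ = -36.448139

σ√T = 0.5326·√0.3787 = 0.327755
d₁ = (ln(S/K) + (r+σ²/2)T) / (σ√T) = (ln(219.3/235.87) + (0.009+0.5326²/2)·0.3787) / 0.327755 = (-0.072840 + 0.057120) / 0.327755 = -0.047964
d₂ = d₁ − σ√T = -0.047964 − 0.327755 = -0.375718
e^{−rT} = e^{−0.009·0.3787} = 0.996598
N(−d₁) = 0.519127,  N(−d₂) = 0.646437
Put price V = K·e^{−rT}·N(−d₂) − S·N(−d₁) = 151.956257 − 113.844637 = 38.111619
φ(d₁) = (1/√(2π))·e^{−d₁²/2} = 0.398484
Θ = −S·φ(d₁)·σ/(2√T) + r·K·e^{−rT}·N(−d₂) = −37.815745 + 1.367606 = -36.448139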